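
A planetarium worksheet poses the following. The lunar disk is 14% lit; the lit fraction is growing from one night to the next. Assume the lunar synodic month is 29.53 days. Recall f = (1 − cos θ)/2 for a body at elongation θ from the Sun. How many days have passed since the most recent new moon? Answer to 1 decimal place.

Invert f = (1 − cos θ)/2 to get cos θ = 1 − 2(0.14) = 0.720, hence θ₀ = arccos 0.720 = 43.9°.
Before full moon the principal value applies: θ = 43.9°.
That fraction of the synodic month is 43.9/360 × 29.53 d ≈ 3.60 d.

3.6 days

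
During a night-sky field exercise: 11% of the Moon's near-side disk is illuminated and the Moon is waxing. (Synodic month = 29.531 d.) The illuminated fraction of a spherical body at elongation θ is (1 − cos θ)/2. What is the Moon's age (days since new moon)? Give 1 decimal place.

3.2 days

cos θ = 1 − 2f = 0.780, giving a principal value of 38.7°.
The Moon is waxing (0°–180°), so θ = 38.7° directly.
That fraction of the synodic month is 38.7/360 × 29.531 d ≈ 3.18 d.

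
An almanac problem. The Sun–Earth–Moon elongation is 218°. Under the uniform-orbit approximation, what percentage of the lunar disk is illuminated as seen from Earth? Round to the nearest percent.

89%

Half-versine of 218°: (1 − (-0.788))/2 = 0.894, i.e. 89%.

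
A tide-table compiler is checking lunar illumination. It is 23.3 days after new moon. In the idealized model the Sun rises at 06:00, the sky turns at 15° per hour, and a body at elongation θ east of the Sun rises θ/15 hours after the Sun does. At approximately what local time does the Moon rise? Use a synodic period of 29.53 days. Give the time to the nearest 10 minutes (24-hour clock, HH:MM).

01:00

Elongation θ = 360° × 23.3/29.53 ≈ 284.1°.
At 15° of sky rotation per hour, 284.1° corresponds to a 18.94 h lag.
06:00 + 18.937 h ≈ 00:56 → 01:00 to the nearest ten minutes.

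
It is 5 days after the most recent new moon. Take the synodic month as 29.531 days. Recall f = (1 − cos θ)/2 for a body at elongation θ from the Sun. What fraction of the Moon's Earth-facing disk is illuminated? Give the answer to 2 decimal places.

0.26

The Moon has covered 5/29.531 of its cycle, so θ ≈ 360° × 5/29.531 = 61.0°.
Illuminated fraction = (1 − cos 61.0°)/2 = (1 − 0.486)/2 ≈ 0.257.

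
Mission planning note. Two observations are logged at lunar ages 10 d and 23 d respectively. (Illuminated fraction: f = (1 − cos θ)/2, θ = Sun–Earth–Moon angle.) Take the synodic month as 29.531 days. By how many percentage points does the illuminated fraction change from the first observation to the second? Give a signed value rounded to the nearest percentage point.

θ₁ = 360° × 10/29.531 = 121.9°, f₁ = (1 − cos θ₁)/2 = 0.764.
θ₂ = 360° × 23/29.531 = 280.4°, f₂ = (1 − cos θ₂)/2 = 0.410.
Change = f₂ − f₁ = -0.354 → -35 percentage points.

-35 pp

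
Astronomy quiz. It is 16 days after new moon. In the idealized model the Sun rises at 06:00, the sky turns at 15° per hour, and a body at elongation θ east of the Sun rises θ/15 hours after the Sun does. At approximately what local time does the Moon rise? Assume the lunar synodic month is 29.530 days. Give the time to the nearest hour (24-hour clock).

19:00

Elongation θ = 360° × 16/29.530 ≈ 195.1°.
At 15° of sky rotation per hour, 195.1° corresponds to a 13.00 h lag.
06:00 + 13.00 h ≈ 19:00 → 19:00 to the nearest hour.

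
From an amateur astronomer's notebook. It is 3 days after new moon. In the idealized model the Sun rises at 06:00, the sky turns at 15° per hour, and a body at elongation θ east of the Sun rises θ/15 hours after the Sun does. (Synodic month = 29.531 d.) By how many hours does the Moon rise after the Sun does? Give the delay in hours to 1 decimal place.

Elongation θ = 360° × 3/29.531 ≈ 36.6°.
The Moon trails the Sun by θ/15 = 36.6/15 ≈ 2.44 hours.
So the Moon rises 2.44 h after the Sun.

2.4 h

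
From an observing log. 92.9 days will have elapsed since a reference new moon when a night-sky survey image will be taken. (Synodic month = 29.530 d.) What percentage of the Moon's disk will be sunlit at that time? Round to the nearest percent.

20%

92.9 d spans 3 complete synodic months (3 × 29.530 = 88.59 d) plus 4.31 d.
The Moon has covered 4.31/29.530 of its cycle, so θ ≈ 360° × 4.31/29.530 = 52.5°.
cos 52.5° = 0.608, so f = (1 − 0.608)/2 = 0.196, so 20%.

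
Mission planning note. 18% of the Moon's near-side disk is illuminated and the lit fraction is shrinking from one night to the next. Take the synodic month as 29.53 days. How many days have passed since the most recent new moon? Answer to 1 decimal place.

25.4 days

Invert f = (1 − cos θ)/2 to get cos θ = 1 − 2(0.18) = 0.640, hence θ₀ = arccos 0.640 = 50.2°.
Waning ⇒ past full, so θ = 360° − 50.2° = 309.8°.
At 360°/29.53 d per day, 309.8° corresponds to 25.41 days.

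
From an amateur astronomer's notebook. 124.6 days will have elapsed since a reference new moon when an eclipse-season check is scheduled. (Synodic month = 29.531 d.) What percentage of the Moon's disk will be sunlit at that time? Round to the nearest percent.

Reduce mod P: 124.6 − 4×29.531 = 6.48 d into the current lunation.
The Moon has covered 6.48/29.531 of its cycle, so θ ≈ 360° × 6.48/29.531 = 78.9°.
Illuminated fraction = (1 − cos 78.9°)/2 = (1 − 0.192)/2 ≈ 0.404, so 40%.

40%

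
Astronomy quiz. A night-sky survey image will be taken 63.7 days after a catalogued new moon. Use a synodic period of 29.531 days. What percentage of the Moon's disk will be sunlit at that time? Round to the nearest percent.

63.7/29.531 = 2.157 lunations, so 2 complete cycles and 4.64 d into the next.
Phase angle: θ = 360°·(4.64 d)/(29.531 d) = 56.5°.
With cos θ = 0.551, the lit fraction is (1 − 0.551)/2 ≈ 0.224, so 22%.

22%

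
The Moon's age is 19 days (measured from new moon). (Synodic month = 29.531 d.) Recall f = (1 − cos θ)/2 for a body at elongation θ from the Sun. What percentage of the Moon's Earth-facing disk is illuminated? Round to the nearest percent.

Phase angle: θ = 360°·(19 d)/(29.531 d) = 231.6°.
With cos θ = (-0.621), the lit fraction is (1 − (-0.621))/2 ≈ 0.810, so 81%.

81%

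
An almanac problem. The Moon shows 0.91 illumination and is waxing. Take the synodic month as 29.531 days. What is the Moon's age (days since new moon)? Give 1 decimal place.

cos θ = 1 − 2f = -0.820, giving a principal value of 145.1°.
Before full moon the principal value applies: θ = 145.1°.
Age = 29.531 × 145.1°/360° ≈ 11.90 days.

11.9 days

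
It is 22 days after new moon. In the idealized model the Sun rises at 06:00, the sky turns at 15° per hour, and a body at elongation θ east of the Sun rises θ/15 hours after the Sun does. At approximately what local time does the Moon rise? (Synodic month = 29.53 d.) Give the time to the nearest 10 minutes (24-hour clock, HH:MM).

23:50

The Moon has covered 22/29.53 of its cycle, so θ ≈ 360° × 22/29.53 = 268.2°.
The Moon trails the Sun by θ/15 = 268.2/15 ≈ 17.88 hours.
06:00 + 17.880 h ≈ 23:53 → 23:50 to the nearest ten minutes.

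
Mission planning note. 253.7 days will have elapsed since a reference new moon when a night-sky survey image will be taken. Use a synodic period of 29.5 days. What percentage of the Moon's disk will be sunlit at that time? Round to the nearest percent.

Reduce mod P: 253.7 − 8×29.5 = 17.70 d into the current lunation.
The Moon has covered 17.70/29.5 of its cycle, so θ ≈ 360° × 17.70/29.5 = 216.0°.
cos 216.0° = (-0.809), so f = (1 − (-0.809))/2 = 0.905, so 90%.

90%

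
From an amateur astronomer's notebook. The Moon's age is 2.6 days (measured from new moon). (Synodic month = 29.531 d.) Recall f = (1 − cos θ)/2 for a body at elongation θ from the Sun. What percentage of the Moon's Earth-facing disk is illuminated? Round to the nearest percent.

Phase angle: θ = 360°·(2.6 d)/(29.531 d) = 31.7°.
With cos θ = 0.851, the lit fraction is (1 − 0.851)/2 ≈ 0.075, so 7%.

7%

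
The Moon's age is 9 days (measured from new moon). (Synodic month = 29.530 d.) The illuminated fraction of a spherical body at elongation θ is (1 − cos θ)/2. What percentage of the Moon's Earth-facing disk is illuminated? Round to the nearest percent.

Elongation θ = 360° × 9/29.530 ≈ 109.7°.
Illuminated fraction = (1 − cos 109.7°)/2 = (1 − (-0.337))/2 ≈ 0.669, so 67%.

67%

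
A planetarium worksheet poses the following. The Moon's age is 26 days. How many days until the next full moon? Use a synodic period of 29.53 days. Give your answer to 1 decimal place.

18.3 days

Full moon is 0.5 of the way through the cycle: age 0.5 × 29.53 = 14.765 d.
This lunation's full moon (14.765 d) has passed, so add one period: 44.295 − 26 = 18.295 days.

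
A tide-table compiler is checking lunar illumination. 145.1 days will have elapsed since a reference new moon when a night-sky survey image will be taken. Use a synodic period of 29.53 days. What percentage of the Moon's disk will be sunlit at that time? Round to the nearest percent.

145.1/29.53 = 4.914 lunations, so 4 complete cycles and 26.98 d into the next.
Phase angle: θ = 360°·(26.98 d)/(29.53 d) = 328.9°.
Illuminated fraction = (1 − cos 328.9°)/2 = (1 − 0.856)/2 ≈ 0.072, so 7%.

7%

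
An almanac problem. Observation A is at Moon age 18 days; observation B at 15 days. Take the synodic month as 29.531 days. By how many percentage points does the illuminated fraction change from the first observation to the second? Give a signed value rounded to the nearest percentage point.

θ₁ = 360° × 18/29.531 = 219.4°, f₁ = (1 − cos θ₁)/2 = 0.886.
θ₂ = 360° × 15/29.531 = 182.9°, f₂ = (1 − cos θ₂)/2 = 0.999.
Change = f₂ − f₁ = +0.113 → +11 percentage points.

+11 percentage points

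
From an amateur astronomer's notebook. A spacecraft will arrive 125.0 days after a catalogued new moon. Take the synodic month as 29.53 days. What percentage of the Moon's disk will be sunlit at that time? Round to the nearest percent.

45%

Reduce mod P: 125.0 − 4×29.53 = 6.88 d into the current lunation.
Phase angle: θ = 360°·(6.88 d)/(29.53 d) = 83.9°.
With cos θ = 0.107, the lit fraction is (1 − 0.107)/2 ≈ 0.447, so 45%.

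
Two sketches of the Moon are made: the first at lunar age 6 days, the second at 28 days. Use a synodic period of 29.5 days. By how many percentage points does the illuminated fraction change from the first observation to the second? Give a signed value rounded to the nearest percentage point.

θ₁ = 360° × 6/29.5 = 73.2°, f₁ = (1 − cos θ₁)/2 = 0.356.
θ₂ = 360° × 28/29.5 = 341.7°, f₂ = (1 − cos θ₂)/2 = 0.025.
Change = f₂ − f₁ = -0.330 → -33 percentage points.

-33 percentage points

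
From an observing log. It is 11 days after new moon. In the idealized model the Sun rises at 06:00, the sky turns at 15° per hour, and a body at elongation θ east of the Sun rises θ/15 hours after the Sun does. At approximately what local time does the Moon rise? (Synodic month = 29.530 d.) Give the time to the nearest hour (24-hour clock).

15:00

The Moon has covered 11/29.530 of its cycle, so θ ≈ 360° × 11/29.530 = 134.1°.
At 15° of sky rotation per hour, 134.1° corresponds to a 8.94 h lag.
06:00 + 8.94 h ≈ 14:56 → 15:00 to the nearest hour.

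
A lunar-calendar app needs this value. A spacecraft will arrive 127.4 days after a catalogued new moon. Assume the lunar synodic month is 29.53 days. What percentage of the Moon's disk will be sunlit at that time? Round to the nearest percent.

127.4 d spans 4 complete synodic months (4 × 29.53 = 118.12 d) plus 9.28 d.
The Moon has covered 9.28/29.53 of its cycle, so θ ≈ 360° × 9.28/29.53 = 113.1°.
cos 113.1° = (-0.393), so f = (1 − (-0.393))/2 = 0.696, so 70%.

70%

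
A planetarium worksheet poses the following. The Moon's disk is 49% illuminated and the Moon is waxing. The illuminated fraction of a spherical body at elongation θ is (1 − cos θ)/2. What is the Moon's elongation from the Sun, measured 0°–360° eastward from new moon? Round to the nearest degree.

89°

Invert f = (1 − cos θ)/2 to get cos θ = 1 − 2(0.49) = 0.020, hence θ₀ = arccos 0.020 = 88.9°.
Waxing ⇒ before full, so θ = 88.9°.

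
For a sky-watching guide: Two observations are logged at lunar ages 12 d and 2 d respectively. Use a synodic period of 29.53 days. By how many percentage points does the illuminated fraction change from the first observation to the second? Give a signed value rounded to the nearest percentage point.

-87 percentage points

θ₁ = 360° × 12/29.53 = 146.3°, f₁ = (1 − cos θ₁)/2 = 0.916.
θ₂ = 360° × 2/29.53 = 24.4°, f₂ = (1 − cos θ₂)/2 = 0.045.
Change = f₂ − f₁ = -0.871 → -87 percentage points.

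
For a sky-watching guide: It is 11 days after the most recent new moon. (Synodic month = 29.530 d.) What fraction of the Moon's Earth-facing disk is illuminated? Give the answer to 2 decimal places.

Phase angle: θ = 360°·(11 d)/(29.530 d) = 134.1°.
Illuminated fraction = (1 − cos 134.1°)/2 = (1 − (-0.696))/2 ≈ 0.848.

0.85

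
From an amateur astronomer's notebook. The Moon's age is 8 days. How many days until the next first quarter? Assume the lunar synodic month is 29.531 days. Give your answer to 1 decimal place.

28.9 days

First quarter occurs at elongation 90°, i.e. at age 29.531 × 90/360 = 7.383 d.
This lunation's first quarter (7.383 d) has passed, so add one period: 36.914 − 8 = 28.914 days.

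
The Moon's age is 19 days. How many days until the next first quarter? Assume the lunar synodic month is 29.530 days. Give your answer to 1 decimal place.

17.9 days

First quarter is 0.25 of the way through the cycle: age 0.25 × 29.530 = 7.383 d.
This lunation's first quarter (7.383 d) has passed, so add one period: 36.913 − 19 = 17.913 days.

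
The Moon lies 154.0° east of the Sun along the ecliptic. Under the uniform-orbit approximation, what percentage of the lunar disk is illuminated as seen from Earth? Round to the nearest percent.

95%

f = (1 − cos 154.0°)/2 = (1 − (-0.899))/2 ≈ 0.949, i.e. 95%.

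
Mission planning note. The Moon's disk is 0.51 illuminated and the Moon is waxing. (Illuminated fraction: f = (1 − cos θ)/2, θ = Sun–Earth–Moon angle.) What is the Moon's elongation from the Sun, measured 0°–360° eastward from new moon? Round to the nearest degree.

91°

cos θ = 1 − 2f = -0.020, giving a principal value of 91.1°.
Waxing ⇒ before full, so θ = 91.1°.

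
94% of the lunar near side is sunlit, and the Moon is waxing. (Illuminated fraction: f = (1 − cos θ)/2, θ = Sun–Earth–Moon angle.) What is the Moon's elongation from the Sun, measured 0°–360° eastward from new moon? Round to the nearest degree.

152°

From f = (1 − cos θ)/2: cos θ = 1 − 2×0.94 = -0.880; arccos → 151.6°.
Before full moon the principal value applies: θ = 151.6°.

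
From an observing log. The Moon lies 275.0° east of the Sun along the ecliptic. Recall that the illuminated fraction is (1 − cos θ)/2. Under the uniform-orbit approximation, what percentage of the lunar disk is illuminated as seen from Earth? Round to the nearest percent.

46%

cos 275.0° = 0.087, so f = (1 − 0.087)/2 = 0.456, i.e. 46%.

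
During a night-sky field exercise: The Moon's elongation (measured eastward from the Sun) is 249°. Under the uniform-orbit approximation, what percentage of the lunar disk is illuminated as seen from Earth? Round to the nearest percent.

f = (1 − cos 249°)/2 = (1 − (-0.358))/2 ≈ 0.679, i.e. 68%.

68%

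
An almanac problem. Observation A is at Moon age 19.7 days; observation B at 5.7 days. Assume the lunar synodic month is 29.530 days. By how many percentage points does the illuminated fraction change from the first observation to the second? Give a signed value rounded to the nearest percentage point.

-42 percentage points

First observation: θ = 360°·19.7/29.530 = 240.2°, so f = 0.749.
Second observation: θ = 69.5°, f = 0.325.
Δf = 0.325 − 0.749 = -0.424, i.e. -42 pp.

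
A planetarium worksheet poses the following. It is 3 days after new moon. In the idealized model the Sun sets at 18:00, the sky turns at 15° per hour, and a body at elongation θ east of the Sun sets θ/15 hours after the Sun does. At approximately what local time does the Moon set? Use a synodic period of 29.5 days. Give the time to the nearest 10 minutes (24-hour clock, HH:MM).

20:30

Phase angle: θ = 360°·(3 d)/(29.5 d) = 36.6°.
At 15° of sky rotation per hour, 36.6° corresponds to a 2.44 h lag.
18:00 + 2.441 h ≈ 20:26 → 20:30 to the nearest ten minutes.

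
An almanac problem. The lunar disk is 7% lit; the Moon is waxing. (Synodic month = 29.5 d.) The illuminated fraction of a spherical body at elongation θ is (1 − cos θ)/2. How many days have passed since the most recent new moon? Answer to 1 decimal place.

2.5 days

Invert f = (1 − cos θ)/2 to get cos θ = 1 − 2(0.07) = 0.860, hence θ₀ = arccos 0.860 = 30.7°.
Before full moon the principal value applies: θ = 30.7°.
That fraction of the synodic month is 30.7/360 × 29.5 d ≈ 2.51 d.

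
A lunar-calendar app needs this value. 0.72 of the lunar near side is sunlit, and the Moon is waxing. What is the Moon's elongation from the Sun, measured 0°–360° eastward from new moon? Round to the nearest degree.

116°

From f = (1 − cos θ)/2: cos θ = 1 − 2×0.72 = -0.440; arccos → 116.1°.
The Moon is waxing (0°–180°), so θ = 116.1° directly.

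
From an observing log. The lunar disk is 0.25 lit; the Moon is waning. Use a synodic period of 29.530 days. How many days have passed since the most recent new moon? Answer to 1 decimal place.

cos θ = 1 − 2f = 0.500, giving a principal value of 60.0°.
Since the Moon is past full (waning), take the reflex angle: θ = 360° − 60.0° = 300.0°.
At 360°/29.530 d per day, 300.0° corresponds to 24.61 days.

24.6 days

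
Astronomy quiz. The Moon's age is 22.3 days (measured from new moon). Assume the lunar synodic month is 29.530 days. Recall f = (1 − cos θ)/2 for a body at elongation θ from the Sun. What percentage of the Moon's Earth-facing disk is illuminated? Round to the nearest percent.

Elongation θ = 360° × 22.3/29.530 ≈ 271.9°.
Illuminated fraction = (1 − cos 271.9°)/2 = (1 − 0.032)/2 ≈ 0.484, so 48%.

48%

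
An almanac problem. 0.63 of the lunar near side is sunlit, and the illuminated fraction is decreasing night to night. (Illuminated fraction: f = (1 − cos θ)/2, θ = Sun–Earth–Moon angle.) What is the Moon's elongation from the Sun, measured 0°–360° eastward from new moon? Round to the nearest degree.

From f = (1 − cos θ)/2: cos θ = 1 − 2×0.63 = -0.260; arccos → 105.1°.
Waning ⇒ past full, so θ = 360° − 105.1° = 254.9°.

255°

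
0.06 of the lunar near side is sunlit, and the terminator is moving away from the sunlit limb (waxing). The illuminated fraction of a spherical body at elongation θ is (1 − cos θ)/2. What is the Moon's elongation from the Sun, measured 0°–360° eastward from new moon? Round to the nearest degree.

28°

cos θ = 1 − 2f = 0.880, giving a principal value of 28.4°.
Before full moon the principal value applies: θ = 28.4°.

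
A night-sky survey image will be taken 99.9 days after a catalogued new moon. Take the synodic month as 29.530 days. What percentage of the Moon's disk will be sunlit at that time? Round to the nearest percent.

87%

99.9/29.530 = 3.383 lunations, so 3 complete cycles and 11.31 d into the next.
Phase angle: θ = 360°·(11.31 d)/(29.530 d) = 137.9°.
Illuminated fraction = (1 − cos 137.9°)/2 = (1 − (-0.742))/2 ≈ 0.871, so 87%.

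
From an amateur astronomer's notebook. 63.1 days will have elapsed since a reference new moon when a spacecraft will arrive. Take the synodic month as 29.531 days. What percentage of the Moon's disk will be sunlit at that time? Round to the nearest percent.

63.1/29.531 = 2.137 lunations, so 2 complete cycles and 4.04 d into the next.
Phase angle: θ = 360°·(4.04 d)/(29.531 d) = 49.2°.
With cos θ = 0.653, the lit fraction is (1 − 0.653)/2 ≈ 0.173, so 17%.

17%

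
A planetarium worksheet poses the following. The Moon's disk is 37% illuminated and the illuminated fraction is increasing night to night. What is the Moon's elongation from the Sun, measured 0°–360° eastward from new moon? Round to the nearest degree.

Invert f = (1 − cos θ)/2 to get cos θ = 1 − 2(0.37) = 0.260, hence θ₀ = arccos 0.260 = 74.9°.
The Moon is waxing (0°–180°), so θ = 74.9° directly.

75°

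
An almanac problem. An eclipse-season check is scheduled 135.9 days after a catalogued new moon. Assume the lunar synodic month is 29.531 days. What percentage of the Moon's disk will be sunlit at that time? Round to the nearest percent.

90%

135.9 d spans 4 complete synodic months (4 × 29.531 = 118.12 d) plus 17.78 d.
Phase angle: θ = 360°·(17.78 d)/(29.531 d) = 216.7°.
Illuminated fraction = (1 − cos 216.7°)/2 = (1 − (-0.802))/2 ≈ 0.901, so 90%.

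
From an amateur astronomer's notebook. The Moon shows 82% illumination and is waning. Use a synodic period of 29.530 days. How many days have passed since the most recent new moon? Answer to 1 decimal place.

cos θ = 1 − 2f = -0.640, giving a principal value of 129.8°.
Waning ⇒ past full, so θ = 360° − 129.8° = 230.2°.
That fraction of the synodic month is 230.2/360 × 29.530 d ≈ 18.88 d.

18.9 days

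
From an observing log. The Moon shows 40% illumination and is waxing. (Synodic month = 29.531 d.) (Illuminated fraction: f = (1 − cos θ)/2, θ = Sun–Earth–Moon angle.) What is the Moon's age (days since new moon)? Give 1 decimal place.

6.4 days

From f = (1 − cos θ)/2: cos θ = 1 − 2×0.40 = 0.200; arccos → 78.5°.
Before full moon the principal value applies: θ = 78.5°.
That fraction of the synodic month is 78.5/360 × 29.531 d ≈ 6.44 d.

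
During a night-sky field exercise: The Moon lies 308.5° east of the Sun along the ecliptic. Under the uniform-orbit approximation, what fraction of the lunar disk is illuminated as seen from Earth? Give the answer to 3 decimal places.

0.189

cos 308.5° = 0.623, so f = (1 − 0.623)/2 = 0.189.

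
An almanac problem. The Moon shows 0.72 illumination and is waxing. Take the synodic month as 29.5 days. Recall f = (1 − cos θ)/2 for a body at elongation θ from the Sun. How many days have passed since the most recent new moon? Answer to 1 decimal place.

9.5 days

From f = (1 − cos θ)/2: cos θ = 1 − 2×0.72 = -0.440; arccos → 116.1°.
The Moon is waxing (0°–180°), so θ = 116.1° directly.
That fraction of the synodic month is 116.1/360 × 29.5 d ≈ 9.51 d.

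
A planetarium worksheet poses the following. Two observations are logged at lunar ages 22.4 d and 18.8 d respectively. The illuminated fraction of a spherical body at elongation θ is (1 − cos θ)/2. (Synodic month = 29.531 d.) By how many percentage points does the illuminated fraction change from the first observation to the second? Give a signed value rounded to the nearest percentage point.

First observation: θ = 360°·22.4/29.531 = 273.1°, so f = 0.473.
Second observation: θ = 229.2°, f = 0.827.
Δf = 0.827 − 0.473 = +0.354, i.e. +35 pp.

+35 percentage points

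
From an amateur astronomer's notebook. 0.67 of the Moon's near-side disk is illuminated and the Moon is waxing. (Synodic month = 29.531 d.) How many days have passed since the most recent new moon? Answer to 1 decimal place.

From f = (1 − cos θ)/2: cos θ = 1 − 2×0.67 = -0.340; arccos → 109.9°.
Before full moon the principal value applies: θ = 109.9°.
At 360°/29.531 d per day, 109.9° corresponds to 9.01 days.

9.0 days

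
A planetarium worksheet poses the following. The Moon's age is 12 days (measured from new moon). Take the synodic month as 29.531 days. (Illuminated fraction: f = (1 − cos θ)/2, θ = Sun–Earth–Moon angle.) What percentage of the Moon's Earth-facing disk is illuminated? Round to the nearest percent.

92%

The Moon has covered 12/29.531 of its cycle, so θ ≈ 360° × 12/29.531 = 146.3°.
Illuminated fraction = (1 − cos 146.3°)/2 = (1 − (-0.832))/2 ≈ 0.916, so 92%.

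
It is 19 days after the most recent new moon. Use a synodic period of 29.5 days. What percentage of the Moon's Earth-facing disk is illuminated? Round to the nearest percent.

81%

The Moon has covered 19/29.5 of its cycle, so θ ≈ 360° × 19/29.5 = 231.9°.
cos 231.9° = (-0.618), so f = (1 − (-0.618))/2 = 0.809, so 81%.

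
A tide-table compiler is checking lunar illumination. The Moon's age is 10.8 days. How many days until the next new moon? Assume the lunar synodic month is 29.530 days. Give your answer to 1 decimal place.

18.7 days

The next new moon completes the synodic month: 29.530 − 10.8 = 18.730 days.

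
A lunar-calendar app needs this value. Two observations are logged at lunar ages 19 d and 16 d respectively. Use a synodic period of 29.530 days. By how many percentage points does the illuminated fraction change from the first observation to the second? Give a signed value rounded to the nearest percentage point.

First observation: θ = 360°·19/29.530 = 231.6°, so f = 0.810.
Second observation: θ = 195.1°, f = 0.983.
Δf = 0.983 − 0.810 = +0.172, i.e. +17 pp.

+17 pp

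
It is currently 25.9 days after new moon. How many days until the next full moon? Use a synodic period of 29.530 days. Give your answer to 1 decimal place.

Full moon is 0.5 of the way through the cycle: age 0.5 × 29.530 = 14.765 d.
Already past this cycle's full moon; the next is at 14.765 + 29.530 = 44.295 d, so 44.295 − 25.9 = 18.395 days.

18.4 days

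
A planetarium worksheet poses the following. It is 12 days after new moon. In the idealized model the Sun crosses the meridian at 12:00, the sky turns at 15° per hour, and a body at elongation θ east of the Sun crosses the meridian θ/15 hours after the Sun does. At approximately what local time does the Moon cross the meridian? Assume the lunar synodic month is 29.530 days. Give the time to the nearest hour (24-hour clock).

22:00

The Moon has covered 12/29.530 of its cycle, so θ ≈ 360° × 12/29.530 = 146.3°.
The Moon trails the Sun by θ/15 = 146.3/15 ≈ 9.75 hours.
12:00 + 9.75 h ≈ 21:45 → 22:00 to the nearest hour.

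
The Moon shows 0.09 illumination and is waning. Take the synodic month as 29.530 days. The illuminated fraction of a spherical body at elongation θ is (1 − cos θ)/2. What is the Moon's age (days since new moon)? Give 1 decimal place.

26.7 days

Invert f = (1 − cos θ)/2 to get cos θ = 1 − 2(0.09) = 0.820, hence θ₀ = arccos 0.820 = 34.9°.
Waning ⇒ past full, so θ = 360° − 34.9° = 325.1°.
At 360°/29.530 d per day, 325.1° corresponds to 26.67 days.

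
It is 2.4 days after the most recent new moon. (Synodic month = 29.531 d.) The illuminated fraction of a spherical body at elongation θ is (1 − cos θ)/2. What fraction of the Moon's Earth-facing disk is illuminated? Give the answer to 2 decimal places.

0.06

Phase angle: θ = 360°·(2.4 d)/(29.531 d) = 29.3°.
Illuminated fraction = (1 − cos 29.3°)/2 = (1 − 0.872)/2 ≈ 0.064.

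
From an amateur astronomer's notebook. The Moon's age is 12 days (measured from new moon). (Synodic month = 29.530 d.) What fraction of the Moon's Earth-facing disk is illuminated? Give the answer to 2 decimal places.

Phase angle: θ = 360°·(12 d)/(29.530 d) = 146.3°.
With cos θ = (-0.832), the lit fraction is (1 − (-0.832))/2 ≈ 0.916.

0.92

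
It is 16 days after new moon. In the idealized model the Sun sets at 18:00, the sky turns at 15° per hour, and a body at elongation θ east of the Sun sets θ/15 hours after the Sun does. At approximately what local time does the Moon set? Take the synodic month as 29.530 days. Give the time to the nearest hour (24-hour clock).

07:00

The Moon has covered 16/29.530 of its cycle, so θ ≈ 360° × 16/29.530 = 195.1°.
The Moon trails the Sun by θ/15 = 195.1/15 ≈ 13.00 hours.
18:00 + 13.00 h ≈ 07:00 → 07:00 to the nearest hour.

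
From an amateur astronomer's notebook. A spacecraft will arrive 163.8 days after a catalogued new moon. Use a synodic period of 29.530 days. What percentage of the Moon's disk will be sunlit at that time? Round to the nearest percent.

98%

Reduce mod P: 163.8 − 5×29.530 = 16.15 d into the current lunation.
Phase angle: θ = 360°·(16.15 d)/(29.530 d) = 196.9°.
cos 196.9° = (-0.957), so f = (1 − (-0.957))/2 = 0.978, so 98%.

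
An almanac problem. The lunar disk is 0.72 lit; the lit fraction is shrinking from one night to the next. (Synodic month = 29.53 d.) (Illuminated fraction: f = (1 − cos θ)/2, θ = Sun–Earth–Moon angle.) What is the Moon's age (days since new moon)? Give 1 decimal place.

From f = (1 − cos θ)/2: cos θ = 1 − 2×0.72 = -0.440; arccos → 116.1°.
A waning Moon lies in 180°–360°, so θ = 360° − 116.1° = 243.9°.
Age = 29.53 × 243.9°/360° ≈ 20.01 days.

20.0 days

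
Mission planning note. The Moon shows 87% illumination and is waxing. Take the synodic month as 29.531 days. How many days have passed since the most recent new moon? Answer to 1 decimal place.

From f = (1 − cos θ)/2: cos θ = 1 − 2×0.87 = -0.740; arccos → 137.7°.
Waxing ⇒ before full, so θ = 137.7°.
That fraction of the synodic month is 137.7/360 × 29.531 d ≈ 11.30 d.

11.3 days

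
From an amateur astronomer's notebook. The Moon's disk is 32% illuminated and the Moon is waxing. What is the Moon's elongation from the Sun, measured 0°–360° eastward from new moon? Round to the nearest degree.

69°

From f = (1 − cos θ)/2: cos θ = 1 − 2×0.32 = 0.360; arccos → 68.9°.
Waxing ⇒ before full, so θ = 68.9°.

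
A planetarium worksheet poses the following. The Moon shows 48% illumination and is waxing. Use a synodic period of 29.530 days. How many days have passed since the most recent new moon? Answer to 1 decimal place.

7.2 days

cos θ = 1 − 2f = 0.040, giving a principal value of 87.7°.
Waxing ⇒ before full, so θ = 87.7°.
At 360°/29.530 d per day, 87.7° corresponds to 7.19 days.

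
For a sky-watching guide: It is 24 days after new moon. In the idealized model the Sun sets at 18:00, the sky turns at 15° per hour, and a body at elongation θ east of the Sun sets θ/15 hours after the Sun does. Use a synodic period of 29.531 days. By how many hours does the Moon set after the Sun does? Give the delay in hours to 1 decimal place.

The Moon has covered 24/29.531 of its cycle, so θ ≈ 360° × 24/29.531 = 292.6°.
Delay after the Sun = 292.6° / (15°/h) ≈ 19.50 h.
So the Moon sets 19.50 h after the Sun.

19.5 h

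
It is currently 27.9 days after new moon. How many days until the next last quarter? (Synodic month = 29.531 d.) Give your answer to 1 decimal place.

Last quarter is 0.75 of the way through the cycle: age 0.75 × 29.531 = 22.148 d.
This lunation's last quarter (22.148 d) has passed, so add one period: 51.679 − 27.9 = 23.779 days.

23.8 days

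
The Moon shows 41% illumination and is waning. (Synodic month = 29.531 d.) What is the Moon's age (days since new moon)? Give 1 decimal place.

Invert f = (1 − cos θ)/2 to get cos θ = 1 − 2(0.41) = 0.180, hence θ₀ = arccos 0.180 = 79.6°.
Waning ⇒ past full, so θ = 360° − 79.6° = 280.4°.
Age = 29.531 × 280.4°/360° ≈ 23.00 days.

23.0 days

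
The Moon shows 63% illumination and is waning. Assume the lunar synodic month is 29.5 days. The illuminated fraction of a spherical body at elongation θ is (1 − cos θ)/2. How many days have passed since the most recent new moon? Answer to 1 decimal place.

20.9 days

From f = (1 − cos θ)/2: cos θ = 1 − 2×0.63 = -0.260; arccos → 105.1°.
A waning Moon lies in 180°–360°, so θ = 360° − 105.1° = 254.9°.
At 360°/29.5 d per day, 254.9° corresponds to 20.89 days.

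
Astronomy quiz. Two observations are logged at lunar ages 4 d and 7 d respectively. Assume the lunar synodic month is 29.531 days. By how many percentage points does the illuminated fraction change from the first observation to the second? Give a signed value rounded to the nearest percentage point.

+29 pp

First observation: θ = 360°·4/29.531 = 48.8°, so f = 0.170.
Second observation: θ = 85.3°, f = 0.459.
Δf = 0.459 − 0.170 = +0.289, i.e. +29 pp.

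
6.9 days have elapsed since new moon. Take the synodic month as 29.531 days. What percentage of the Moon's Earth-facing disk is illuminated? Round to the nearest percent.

Elongation θ = 360° × 6.9/29.531 ≈ 84.1°.
Illuminated fraction = (1 − cos 84.1°)/2 = (1 − 0.103)/2 ≈ 0.449, so 45%.

45%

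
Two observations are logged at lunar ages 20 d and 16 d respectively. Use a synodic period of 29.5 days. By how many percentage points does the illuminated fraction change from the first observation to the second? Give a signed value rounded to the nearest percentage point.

+26 pp

θ₁ = 360° × 20/29.5 = 244.1°, f₁ = (1 − cos θ₁)/2 = 0.719.
θ₂ = 360° × 16/29.5 = 195.3°, f₂ = (1 − cos θ₂)/2 = 0.982.
Change = f₂ − f₁ = +0.264 → +26 percentage points.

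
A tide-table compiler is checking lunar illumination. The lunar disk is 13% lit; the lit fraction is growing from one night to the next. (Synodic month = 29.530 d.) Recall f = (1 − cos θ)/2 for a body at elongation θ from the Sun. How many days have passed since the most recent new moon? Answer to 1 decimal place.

3.5 days

From f = (1 − cos θ)/2: cos θ = 1 − 2×0.13 = 0.740; arccos → 42.3°.
The Moon is waxing (0°–180°), so θ = 42.3° directly.
At 360°/29.530 d per day, 42.3° corresponds to 3.47 days.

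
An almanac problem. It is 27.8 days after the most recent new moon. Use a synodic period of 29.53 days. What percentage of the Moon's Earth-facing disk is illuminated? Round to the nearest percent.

3%

Elongation θ = 360° × 27.8/29.53 ≈ 338.9°.
With cos θ = 0.933, the lit fraction is (1 − 0.933)/2 ≈ 0.033, so 3%.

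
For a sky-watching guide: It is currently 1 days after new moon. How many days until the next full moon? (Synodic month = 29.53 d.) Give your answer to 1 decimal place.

Full moon is 0.5 of the way through the cycle: age 0.5 × 29.53 = 14.765 d.
So 13.765 days remain (14.765 − 1).

13.8 days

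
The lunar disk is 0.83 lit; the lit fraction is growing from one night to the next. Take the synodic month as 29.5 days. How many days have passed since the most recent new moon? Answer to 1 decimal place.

Invert f = (1 − cos θ)/2 to get cos θ = 1 − 2(0.83) = -0.660, hence θ₀ = arccos -0.660 = 131.3°.
Waxing ⇒ before full, so θ = 131.3°.
At 360°/29.5 d per day, 131.3° corresponds to 10.76 days.

10.8 days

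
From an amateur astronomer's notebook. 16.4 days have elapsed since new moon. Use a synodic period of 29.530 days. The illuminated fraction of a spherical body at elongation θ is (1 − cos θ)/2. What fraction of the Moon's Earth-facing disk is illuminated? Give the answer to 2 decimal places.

Elongation θ = 360° × 16.4/29.530 ≈ 199.9°.
With cos θ = (-0.940), the lit fraction is (1 − (-0.940))/2 ≈ 0.970.

0.97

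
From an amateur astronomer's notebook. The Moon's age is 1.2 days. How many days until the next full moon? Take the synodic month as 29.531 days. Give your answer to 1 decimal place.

Full moon occurs at elongation 180°, i.e. at age 29.531 × 180/360 = 14.765 d.
That is 14.765 − 1.2 = 13.566 days ahead.

13.6 days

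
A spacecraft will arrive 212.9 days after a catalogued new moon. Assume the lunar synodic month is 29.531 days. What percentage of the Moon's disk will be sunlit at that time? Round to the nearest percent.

37%

Reduce mod P: 212.9 − 7×29.531 = 6.18 d into the current lunation.
Elongation θ = 360° × 6.18/29.531 ≈ 75.4°.
Illuminated fraction = (1 − cos 75.4°)/2 = (1 − 0.253)/2 ≈ 0.374, so 37%.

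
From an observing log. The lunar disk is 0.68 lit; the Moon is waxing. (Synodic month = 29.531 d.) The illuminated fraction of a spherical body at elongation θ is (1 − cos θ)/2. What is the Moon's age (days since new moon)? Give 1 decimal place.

9.1 days

From f = (1 − cos θ)/2: cos θ = 1 − 2×0.68 = -0.360; arccos → 111.1°.
The Moon is waxing (0°–180°), so θ = 111.1° directly.
Age = 29.531 × 111.1°/360° ≈ 9.11 days.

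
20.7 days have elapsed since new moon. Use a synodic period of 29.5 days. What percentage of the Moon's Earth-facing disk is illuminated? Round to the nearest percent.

Elongation θ = 360° × 20.7/29.5 ≈ 252.6°.
With cos θ = (-0.299), the lit fraction is (1 − (-0.299))/2 ≈ 0.649, so 65%.

65%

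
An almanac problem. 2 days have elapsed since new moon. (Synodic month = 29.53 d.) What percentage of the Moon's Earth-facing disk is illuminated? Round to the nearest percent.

Elongation θ = 360° × 2/29.53 ≈ 24.4°.
cos 24.4° = 0.911, so f = (1 − 0.911)/2 = 0.045, so 4%.

4%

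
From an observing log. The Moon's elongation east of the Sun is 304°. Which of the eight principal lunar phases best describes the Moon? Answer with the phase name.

The waning crescent sector spans roughly 292°–338°; 304° falls inside it.

waning crescent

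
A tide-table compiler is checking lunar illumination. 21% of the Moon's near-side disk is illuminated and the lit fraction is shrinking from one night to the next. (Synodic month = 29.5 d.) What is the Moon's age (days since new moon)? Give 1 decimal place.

Invert f = (1 − cos θ)/2 to get cos θ = 1 − 2(0.21) = 0.580, hence θ₀ = arccos 0.580 = 54.5°.
Since the Moon is past full (waning), take the reflex angle: θ = 360° − 54.5° = 305.5°.
Age = 29.5 × 305.5°/360° ≈ 25.03 days.

25.0 days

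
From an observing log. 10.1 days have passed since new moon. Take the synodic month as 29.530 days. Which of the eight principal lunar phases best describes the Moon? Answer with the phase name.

waxing gibbous

At 10.1/29.530 of the cycle, θ ≈ 123° — the waxing gibbous range.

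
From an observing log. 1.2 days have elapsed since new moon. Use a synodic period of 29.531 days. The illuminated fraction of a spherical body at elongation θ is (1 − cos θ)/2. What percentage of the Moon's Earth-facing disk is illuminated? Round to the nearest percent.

2%

Elongation θ = 360° × 1.2/29.531 ≈ 14.6°.
Illuminated fraction = (1 − cos 14.6°)/2 = (1 − 0.968)/2 ≈ 0.016, so 2%.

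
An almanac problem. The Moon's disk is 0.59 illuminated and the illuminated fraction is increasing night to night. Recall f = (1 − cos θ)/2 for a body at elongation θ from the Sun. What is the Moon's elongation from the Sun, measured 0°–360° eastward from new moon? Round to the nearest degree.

From f = (1 − cos θ)/2: cos θ = 1 − 2×0.59 = -0.180; arccos → 100.4°.
Before full moon the principal value applies: θ = 100.4°.

100°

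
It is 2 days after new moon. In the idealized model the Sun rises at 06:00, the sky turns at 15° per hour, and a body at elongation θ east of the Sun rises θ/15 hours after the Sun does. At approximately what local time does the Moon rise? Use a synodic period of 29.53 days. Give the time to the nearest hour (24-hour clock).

08:00

Elongation θ = 360° × 2/29.53 ≈ 24.4°.
The Moon trails the Sun by θ/15 = 24.4/15 ≈ 1.63 hours.
06:00 + 1.63 h ≈ 07:38 → 08:00 to the nearest hour.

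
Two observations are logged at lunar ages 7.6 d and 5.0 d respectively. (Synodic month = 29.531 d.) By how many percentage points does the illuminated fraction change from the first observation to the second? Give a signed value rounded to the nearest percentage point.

-27 percentage points

θ₁ = 360° × 7.6/29.531 = 92.6°, f₁ = (1 − cos θ₁)/2 = 0.523.
θ₂ = 360° × 5.0/29.531 = 61.0°, f₂ = (1 − cos θ₂)/2 = 0.257.
Change = f₂ − f₁ = -0.266 → -27 percentage points.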